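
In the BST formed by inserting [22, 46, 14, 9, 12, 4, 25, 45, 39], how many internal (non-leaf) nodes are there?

Tree built from: [22, 46, 14, 9, 12, 4, 25, 45, 39]
Tree (level-order array): [22, 14, 46, 9, None, 25, None, 4, 12, None, 45, None, None, None, None, 39]
Rule: An internal node has at least one child.
Per-node child counts:
  node 22: 2 child(ren)
  node 14: 1 child(ren)
  node 9: 2 child(ren)
  node 4: 0 child(ren)
  node 12: 0 child(ren)
  node 46: 1 child(ren)
  node 25: 1 child(ren)
  node 45: 1 child(ren)
  node 39: 0 child(ren)
Matching nodes: [22, 14, 9, 46, 25, 45]
Count of internal (non-leaf) nodes: 6


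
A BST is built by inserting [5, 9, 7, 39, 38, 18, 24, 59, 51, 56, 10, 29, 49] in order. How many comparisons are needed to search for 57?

Search path for 57: 5 -> 9 -> 39 -> 59 -> 51 -> 56
Found: False
Comparisons: 6


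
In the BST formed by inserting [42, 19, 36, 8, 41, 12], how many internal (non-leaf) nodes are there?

Tree built from: [42, 19, 36, 8, 41, 12]
Tree (level-order array): [42, 19, None, 8, 36, None, 12, None, 41]
Rule: An internal node has at least one child.
Per-node child counts:
  node 42: 1 child(ren)
  node 19: 2 child(ren)
  node 8: 1 child(ren)
  node 12: 0 child(ren)
  node 36: 1 child(ren)
  node 41: 0 child(ren)
Matching nodes: [42, 19, 8, 36]
Count of internal (non-leaf) nodes: 4


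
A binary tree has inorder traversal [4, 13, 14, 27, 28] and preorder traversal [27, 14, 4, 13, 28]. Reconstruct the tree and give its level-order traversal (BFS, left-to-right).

Inorder:  [4, 13, 14, 27, 28]
Preorder: [27, 14, 4, 13, 28]
Algorithm: preorder visits root first, so consume preorder in order;
for each root, split the current inorder slice at that value into
left-subtree inorder and right-subtree inorder, then recurse.
Recursive splits:
  root=27; inorder splits into left=[4, 13, 14], right=[28]
  root=14; inorder splits into left=[4, 13], right=[]
  root=4; inorder splits into left=[], right=[13]
  root=13; inorder splits into left=[], right=[]
  root=28; inorder splits into left=[], right=[]
Reconstructed level-order: [27, 14, 28, 4, 13]


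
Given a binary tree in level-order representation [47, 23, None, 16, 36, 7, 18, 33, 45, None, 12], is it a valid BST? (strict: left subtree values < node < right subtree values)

Level-order array: [47, 23, None, 16, 36, 7, 18, 33, 45, None, 12]
Validate using subtree bounds (lo, hi): at each node, require lo < value < hi,
then recurse left with hi=value and right with lo=value.
Preorder trace (stopping at first violation):
  at node 47 with bounds (-inf, +inf): OK
  at node 23 with bounds (-inf, 47): OK
  at node 16 with bounds (-inf, 23): OK
  at node 7 with bounds (-inf, 16): OK
  at node 12 with bounds (7, 16): OK
  at node 18 with bounds (16, 23): OK
  at node 36 with bounds (23, 47): OK
  at node 33 with bounds (23, 36): OK
  at node 45 with bounds (36, 47): OK
No violation found at any node.
Result: Valid BST


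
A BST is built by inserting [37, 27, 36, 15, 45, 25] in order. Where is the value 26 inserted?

Starting tree (level order): [37, 27, 45, 15, 36, None, None, None, 25]
Insertion path: 37 -> 27 -> 15 -> 25
Result: insert 26 as right child of 25
Final tree (level order): [37, 27, 45, 15, 36, None, None, None, 25, None, None, None, 26]


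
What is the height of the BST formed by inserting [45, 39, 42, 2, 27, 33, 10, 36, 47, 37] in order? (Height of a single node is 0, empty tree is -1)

Insertion order: [45, 39, 42, 2, 27, 33, 10, 36, 47, 37]
Tree (level-order array): [45, 39, 47, 2, 42, None, None, None, 27, None, None, 10, 33, None, None, None, 36, None, 37]
Compute height bottom-up (empty subtree = -1):
  height(10) = 1 + max(-1, -1) = 0
  height(37) = 1 + max(-1, -1) = 0
  height(36) = 1 + max(-1, 0) = 1
  height(33) = 1 + max(-1, 1) = 2
  height(27) = 1 + max(0, 2) = 3
  height(2) = 1 + max(-1, 3) = 4
  height(42) = 1 + max(-1, -1) = 0
  height(39) = 1 + max(4, 0) = 5
  height(47) = 1 + max(-1, -1) = 0
  height(45) = 1 + max(5, 0) = 6
Height = 6


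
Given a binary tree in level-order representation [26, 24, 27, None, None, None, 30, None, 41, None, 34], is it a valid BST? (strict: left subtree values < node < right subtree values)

Level-order array: [26, 24, 27, None, None, None, 30, None, 41, None, 34]
Validate using subtree bounds (lo, hi): at each node, require lo < value < hi,
then recurse left with hi=value and right with lo=value.
Preorder trace (stopping at first violation):
  at node 26 with bounds (-inf, +inf): OK
  at node 24 with bounds (-inf, 26): OK
  at node 27 with bounds (26, +inf): OK
  at node 30 with bounds (27, +inf): OK
  at node 41 with bounds (30, +inf): OK
  at node 34 with bounds (41, +inf): VIOLATION
Node 34 violates its bound: not (41 < 34 < +inf).
Result: Not a valid BST


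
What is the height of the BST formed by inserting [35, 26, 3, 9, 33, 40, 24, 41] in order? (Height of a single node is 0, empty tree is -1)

Insertion order: [35, 26, 3, 9, 33, 40, 24, 41]
Tree (level-order array): [35, 26, 40, 3, 33, None, 41, None, 9, None, None, None, None, None, 24]
Compute height bottom-up (empty subtree = -1):
  height(24) = 1 + max(-1, -1) = 0
  height(9) = 1 + max(-1, 0) = 1
  height(3) = 1 + max(-1, 1) = 2
  height(33) = 1 + max(-1, -1) = 0
  height(26) = 1 + max(2, 0) = 3
  height(41) = 1 + max(-1, -1) = 0
  height(40) = 1 + max(-1, 0) = 1
  height(35) = 1 + max(3, 1) = 4
Height = 4


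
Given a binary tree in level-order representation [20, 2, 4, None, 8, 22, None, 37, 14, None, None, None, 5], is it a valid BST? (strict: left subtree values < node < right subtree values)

Level-order array: [20, 2, 4, None, 8, 22, None, 37, 14, None, None, None, 5]
Validate using subtree bounds (lo, hi): at each node, require lo < value < hi,
then recurse left with hi=value and right with lo=value.
Preorder trace (stopping at first violation):
  at node 20 with bounds (-inf, +inf): OK
  at node 2 with bounds (-inf, 20): OK
  at node 8 with bounds (2, 20): OK
  at node 37 with bounds (2, 8): VIOLATION
Node 37 violates its bound: not (2 < 37 < 8).
Result: Not a valid BST


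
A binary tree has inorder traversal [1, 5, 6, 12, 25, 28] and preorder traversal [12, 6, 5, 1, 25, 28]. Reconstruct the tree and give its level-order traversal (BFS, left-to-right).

Inorder:  [1, 5, 6, 12, 25, 28]
Preorder: [12, 6, 5, 1, 25, 28]
Algorithm: preorder visits root first, so consume preorder in order;
for each root, split the current inorder slice at that value into
left-subtree inorder and right-subtree inorder, then recurse.
Recursive splits:
  root=12; inorder splits into left=[1, 5, 6], right=[25, 28]
  root=6; inorder splits into left=[1, 5], right=[]
  root=5; inorder splits into left=[1], right=[]
  root=1; inorder splits into left=[], right=[]
  root=25; inorder splits into left=[], right=[28]
  root=28; inorder splits into left=[], right=[]
Reconstructed level-order: [12, 6, 25, 5, 28, 1]


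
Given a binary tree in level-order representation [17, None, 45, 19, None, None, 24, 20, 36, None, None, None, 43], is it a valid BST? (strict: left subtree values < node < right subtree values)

Level-order array: [17, None, 45, 19, None, None, 24, 20, 36, None, None, None, 43]
Validate using subtree bounds (lo, hi): at each node, require lo < value < hi,
then recurse left with hi=value and right with lo=value.
Preorder trace (stopping at first violation):
  at node 17 with bounds (-inf, +inf): OK
  at node 45 with bounds (17, +inf): OK
  at node 19 with bounds (17, 45): OK
  at node 24 with bounds (19, 45): OK
  at node 20 with bounds (19, 24): OK
  at node 36 with bounds (24, 45): OK
  at node 43 with bounds (36, 45): OK
No violation found at any node.
Result: Valid BST


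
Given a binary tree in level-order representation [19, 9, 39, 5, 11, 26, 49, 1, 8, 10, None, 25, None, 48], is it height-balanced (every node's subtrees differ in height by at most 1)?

Tree (level-order array): [19, 9, 39, 5, 11, 26, 49, 1, 8, 10, None, 25, None, 48]
Definition: a tree is height-balanced if, at every node, |h(left) - h(right)| <= 1 (empty subtree has height -1).
Bottom-up per-node check:
  node 1: h_left=-1, h_right=-1, diff=0 [OK], height=0
  node 8: h_left=-1, h_right=-1, diff=0 [OK], height=0
  node 5: h_left=0, h_right=0, diff=0 [OK], height=1
  node 10: h_left=-1, h_right=-1, diff=0 [OK], height=0
  node 11: h_left=0, h_right=-1, diff=1 [OK], height=1
  node 9: h_left=1, h_right=1, diff=0 [OK], height=2
  node 25: h_left=-1, h_right=-1, diff=0 [OK], height=0
  node 26: h_left=0, h_right=-1, diff=1 [OK], height=1
  node 48: h_left=-1, h_right=-1, diff=0 [OK], height=0
  node 49: h_left=0, h_right=-1, diff=1 [OK], height=1
  node 39: h_left=1, h_right=1, diff=0 [OK], height=2
  node 19: h_left=2, h_right=2, diff=0 [OK], height=3
All nodes satisfy the balance condition.
Result: Balanced


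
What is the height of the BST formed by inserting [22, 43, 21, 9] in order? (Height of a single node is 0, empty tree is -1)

Insertion order: [22, 43, 21, 9]
Tree (level-order array): [22, 21, 43, 9]
Compute height bottom-up (empty subtree = -1):
  height(9) = 1 + max(-1, -1) = 0
  height(21) = 1 + max(0, -1) = 1
  height(43) = 1 + max(-1, -1) = 0
  height(22) = 1 + max(1, 0) = 2
Height = 2


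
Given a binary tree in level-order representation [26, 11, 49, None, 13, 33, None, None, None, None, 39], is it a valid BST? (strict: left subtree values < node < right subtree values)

Level-order array: [26, 11, 49, None, 13, 33, None, None, None, None, 39]
Validate using subtree bounds (lo, hi): at each node, require lo < value < hi,
then recurse left with hi=value and right with lo=value.
Preorder trace (stopping at first violation):
  at node 26 with bounds (-inf, +inf): OK
  at node 11 with bounds (-inf, 26): OK
  at node 13 with bounds (11, 26): OK
  at node 49 with bounds (26, +inf): OK
  at node 33 with bounds (26, 49): OK
  at node 39 with bounds (33, 49): OK
No violation found at any node.
Result: Valid BST


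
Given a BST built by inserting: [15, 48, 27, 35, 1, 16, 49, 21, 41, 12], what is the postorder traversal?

Tree insertion order: [15, 48, 27, 35, 1, 16, 49, 21, 41, 12]
Tree (level-order array): [15, 1, 48, None, 12, 27, 49, None, None, 16, 35, None, None, None, 21, None, 41]
Postorder traversal: [12, 1, 21, 16, 41, 35, 27, 49, 48, 15]


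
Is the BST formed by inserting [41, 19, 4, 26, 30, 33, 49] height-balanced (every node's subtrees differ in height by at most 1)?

Tree (level-order array): [41, 19, 49, 4, 26, None, None, None, None, None, 30, None, 33]
Definition: a tree is height-balanced if, at every node, |h(left) - h(right)| <= 1 (empty subtree has height -1).
Bottom-up per-node check:
  node 4: h_left=-1, h_right=-1, diff=0 [OK], height=0
  node 33: h_left=-1, h_right=-1, diff=0 [OK], height=0
  node 30: h_left=-1, h_right=0, diff=1 [OK], height=1
  node 26: h_left=-1, h_right=1, diff=2 [FAIL (|-1-1|=2 > 1)], height=2
  node 19: h_left=0, h_right=2, diff=2 [FAIL (|0-2|=2 > 1)], height=3
  node 49: h_left=-1, h_right=-1, diff=0 [OK], height=0
  node 41: h_left=3, h_right=0, diff=3 [FAIL (|3-0|=3 > 1)], height=4
Node 26 violates the condition: |-1 - 1| = 2 > 1.
Result: Not balanced


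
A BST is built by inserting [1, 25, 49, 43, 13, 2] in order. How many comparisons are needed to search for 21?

Search path for 21: 1 -> 25 -> 13
Found: False
Comparisons: 3


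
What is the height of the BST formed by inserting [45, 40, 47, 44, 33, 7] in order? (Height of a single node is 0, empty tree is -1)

Insertion order: [45, 40, 47, 44, 33, 7]
Tree (level-order array): [45, 40, 47, 33, 44, None, None, 7]
Compute height bottom-up (empty subtree = -1):
  height(7) = 1 + max(-1, -1) = 0
  height(33) = 1 + max(0, -1) = 1
  height(44) = 1 + max(-1, -1) = 0
  height(40) = 1 + max(1, 0) = 2
  height(47) = 1 + max(-1, -1) = 0
  height(45) = 1 + max(2, 0) = 3
Height = 3


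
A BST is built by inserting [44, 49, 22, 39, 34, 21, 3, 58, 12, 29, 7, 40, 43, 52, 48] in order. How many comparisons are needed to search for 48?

Search path for 48: 44 -> 49 -> 48
Found: True
Comparisons: 3


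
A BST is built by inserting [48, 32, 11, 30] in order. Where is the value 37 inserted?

Starting tree (level order): [48, 32, None, 11, None, None, 30]
Insertion path: 48 -> 32
Result: insert 37 as right child of 32
Final tree (level order): [48, 32, None, 11, 37, None, 30]


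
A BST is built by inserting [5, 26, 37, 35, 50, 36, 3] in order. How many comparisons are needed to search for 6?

Search path for 6: 5 -> 26
Found: False
Comparisons: 2


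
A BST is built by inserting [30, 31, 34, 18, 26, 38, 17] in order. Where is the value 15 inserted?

Starting tree (level order): [30, 18, 31, 17, 26, None, 34, None, None, None, None, None, 38]
Insertion path: 30 -> 18 -> 17
Result: insert 15 as left child of 17
Final tree (level order): [30, 18, 31, 17, 26, None, 34, 15, None, None, None, None, 38]


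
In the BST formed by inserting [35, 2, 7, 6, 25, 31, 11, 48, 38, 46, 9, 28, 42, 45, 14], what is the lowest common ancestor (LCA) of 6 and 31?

Tree insertion order: [35, 2, 7, 6, 25, 31, 11, 48, 38, 46, 9, 28, 42, 45, 14]
Tree (level-order array): [35, 2, 48, None, 7, 38, None, 6, 25, None, 46, None, None, 11, 31, 42, None, 9, 14, 28, None, None, 45]
In a BST, the LCA of p=6, q=31 is the first node v on the
root-to-leaf path with p <= v <= q (go left if both < v, right if both > v).
Walk from root:
  at 35: both 6 and 31 < 35, go left
  at 2: both 6 and 31 > 2, go right
  at 7: 6 <= 7 <= 31, this is the LCA
LCA = 7


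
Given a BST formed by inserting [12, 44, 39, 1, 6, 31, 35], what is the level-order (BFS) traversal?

Tree insertion order: [12, 44, 39, 1, 6, 31, 35]
Tree (level-order array): [12, 1, 44, None, 6, 39, None, None, None, 31, None, None, 35]
BFS from the root, enqueuing left then right child of each popped node:
  queue [12] -> pop 12, enqueue [1, 44], visited so far: [12]
  queue [1, 44] -> pop 1, enqueue [6], visited so far: [12, 1]
  queue [44, 6] -> pop 44, enqueue [39], visited so far: [12, 1, 44]
  queue [6, 39] -> pop 6, enqueue [none], visited so far: [12, 1, 44, 6]
  queue [39] -> pop 39, enqueue [31], visited so far: [12, 1, 44, 6, 39]
  queue [31] -> pop 31, enqueue [35], visited so far: [12, 1, 44, 6, 39, 31]
  queue [35] -> pop 35, enqueue [none], visited so far: [12, 1, 44, 6, 39, 31, 35]
Result: [12, 1, 44, 6, 39, 31, 35]


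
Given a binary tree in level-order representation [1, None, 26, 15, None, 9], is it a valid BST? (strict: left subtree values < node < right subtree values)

Level-order array: [1, None, 26, 15, None, 9]
Validate using subtree bounds (lo, hi): at each node, require lo < value < hi,
then recurse left with hi=value and right with lo=value.
Preorder trace (stopping at first violation):
  at node 1 with bounds (-inf, +inf): OK
  at node 26 with bounds (1, +inf): OK
  at node 15 with bounds (1, 26): OK
  at node 9 with bounds (1, 15): OK
No violation found at any node.
Result: Valid BST


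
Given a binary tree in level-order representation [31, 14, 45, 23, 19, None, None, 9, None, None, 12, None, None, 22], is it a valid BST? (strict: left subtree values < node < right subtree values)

Level-order array: [31, 14, 45, 23, 19, None, None, 9, None, None, 12, None, None, 22]
Validate using subtree bounds (lo, hi): at each node, require lo < value < hi,
then recurse left with hi=value and right with lo=value.
Preorder trace (stopping at first violation):
  at node 31 with bounds (-inf, +inf): OK
  at node 14 with bounds (-inf, 31): OK
  at node 23 with bounds (-inf, 14): VIOLATION
Node 23 violates its bound: not (-inf < 23 < 14).
Result: Not a valid BST


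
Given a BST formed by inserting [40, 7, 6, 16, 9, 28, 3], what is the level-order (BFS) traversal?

Tree insertion order: [40, 7, 6, 16, 9, 28, 3]
Tree (level-order array): [40, 7, None, 6, 16, 3, None, 9, 28]
BFS from the root, enqueuing left then right child of each popped node:
  queue [40] -> pop 40, enqueue [7], visited so far: [40]
  queue [7] -> pop 7, enqueue [6, 16], visited so far: [40, 7]
  queue [6, 16] -> pop 6, enqueue [3], visited so far: [40, 7, 6]
  queue [16, 3] -> pop 16, enqueue [9, 28], visited so far: [40, 7, 6, 16]
  queue [3, 9, 28] -> pop 3, enqueue [none], visited so far: [40, 7, 6, 16, 3]
  queue [9, 28] -> pop 9, enqueue [none], visited so far: [40, 7, 6, 16, 3, 9]
  queue [28] -> pop 28, enqueue [none], visited so far: [40, 7, 6, 16, 3, 9, 28]
Result: [40, 7, 6, 16, 3, 9, 28]


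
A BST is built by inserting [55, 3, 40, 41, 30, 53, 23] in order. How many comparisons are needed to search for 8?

Search path for 8: 55 -> 3 -> 40 -> 30 -> 23
Found: False
Comparisons: 5


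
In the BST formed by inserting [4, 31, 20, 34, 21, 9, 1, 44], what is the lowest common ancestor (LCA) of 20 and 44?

Tree insertion order: [4, 31, 20, 34, 21, 9, 1, 44]
Tree (level-order array): [4, 1, 31, None, None, 20, 34, 9, 21, None, 44]
In a BST, the LCA of p=20, q=44 is the first node v on the
root-to-leaf path with p <= v <= q (go left if both < v, right if both > v).
Walk from root:
  at 4: both 20 and 44 > 4, go right
  at 31: 20 <= 31 <= 44, this is the LCA
LCA = 31


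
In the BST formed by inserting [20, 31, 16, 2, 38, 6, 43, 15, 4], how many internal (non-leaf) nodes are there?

Tree built from: [20, 31, 16, 2, 38, 6, 43, 15, 4]
Tree (level-order array): [20, 16, 31, 2, None, None, 38, None, 6, None, 43, 4, 15]
Rule: An internal node has at least one child.
Per-node child counts:
  node 20: 2 child(ren)
  node 16: 1 child(ren)
  node 2: 1 child(ren)
  node 6: 2 child(ren)
  node 4: 0 child(ren)
  node 15: 0 child(ren)
  node 31: 1 child(ren)
  node 38: 1 child(ren)
  node 43: 0 child(ren)
Matching nodes: [20, 16, 2, 6, 31, 38]
Count of internal (non-leaf) nodes: 6


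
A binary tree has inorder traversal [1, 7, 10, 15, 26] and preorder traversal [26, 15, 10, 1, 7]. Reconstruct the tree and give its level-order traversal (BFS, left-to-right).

Inorder:  [1, 7, 10, 15, 26]
Preorder: [26, 15, 10, 1, 7]
Algorithm: preorder visits root first, so consume preorder in order;
for each root, split the current inorder slice at that value into
left-subtree inorder and right-subtree inorder, then recurse.
Recursive splits:
  root=26; inorder splits into left=[1, 7, 10, 15], right=[]
  root=15; inorder splits into left=[1, 7, 10], right=[]
  root=10; inorder splits into left=[1, 7], right=[]
  root=1; inorder splits into left=[], right=[7]
  root=7; inorder splits into left=[], right=[]
Reconstructed level-order: [26, 15, 10, 1, 7]


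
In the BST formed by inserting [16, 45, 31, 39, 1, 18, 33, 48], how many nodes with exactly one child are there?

Tree built from: [16, 45, 31, 39, 1, 18, 33, 48]
Tree (level-order array): [16, 1, 45, None, None, 31, 48, 18, 39, None, None, None, None, 33]
Rule: These are nodes with exactly 1 non-null child.
Per-node child counts:
  node 16: 2 child(ren)
  node 1: 0 child(ren)
  node 45: 2 child(ren)
  node 31: 2 child(ren)
  node 18: 0 child(ren)
  node 39: 1 child(ren)
  node 33: 0 child(ren)
  node 48: 0 child(ren)
Matching nodes: [39]
Count of nodes with exactly one child: 1


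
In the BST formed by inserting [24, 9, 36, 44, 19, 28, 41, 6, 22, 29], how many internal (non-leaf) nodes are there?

Tree built from: [24, 9, 36, 44, 19, 28, 41, 6, 22, 29]
Tree (level-order array): [24, 9, 36, 6, 19, 28, 44, None, None, None, 22, None, 29, 41]
Rule: An internal node has at least one child.
Per-node child counts:
  node 24: 2 child(ren)
  node 9: 2 child(ren)
  node 6: 0 child(ren)
  node 19: 1 child(ren)
  node 22: 0 child(ren)
  node 36: 2 child(ren)
  node 28: 1 child(ren)
  node 29: 0 child(ren)
  node 44: 1 child(ren)
  node 41: 0 child(ren)
Matching nodes: [24, 9, 19, 36, 28, 44]
Count of internal (non-leaf) nodes: 6


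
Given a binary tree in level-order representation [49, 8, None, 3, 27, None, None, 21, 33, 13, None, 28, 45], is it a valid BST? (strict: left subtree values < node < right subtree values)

Level-order array: [49, 8, None, 3, 27, None, None, 21, 33, 13, None, 28, 45]
Validate using subtree bounds (lo, hi): at each node, require lo < value < hi,
then recurse left with hi=value and right with lo=value.
Preorder trace (stopping at first violation):
  at node 49 with bounds (-inf, +inf): OK
  at node 8 with bounds (-inf, 49): OK
  at node 3 with bounds (-inf, 8): OK
  at node 27 with bounds (8, 49): OK
  at node 21 with bounds (8, 27): OK
  at node 13 with bounds (8, 21): OK
  at node 33 with bounds (27, 49): OK
  at node 28 with bounds (27, 33): OK
  at node 45 with bounds (33, 49): OK
No violation found at any node.
Result: Valid BST


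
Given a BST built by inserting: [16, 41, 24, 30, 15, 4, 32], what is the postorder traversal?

Tree insertion order: [16, 41, 24, 30, 15, 4, 32]
Tree (level-order array): [16, 15, 41, 4, None, 24, None, None, None, None, 30, None, 32]
Postorder traversal: [4, 15, 32, 30, 24, 41, 16]


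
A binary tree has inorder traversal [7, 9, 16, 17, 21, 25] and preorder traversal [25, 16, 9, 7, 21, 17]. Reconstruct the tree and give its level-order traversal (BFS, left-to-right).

Inorder:  [7, 9, 16, 17, 21, 25]
Preorder: [25, 16, 9, 7, 21, 17]
Algorithm: preorder visits root first, so consume preorder in order;
for each root, split the current inorder slice at that value into
left-subtree inorder and right-subtree inorder, then recurse.
Recursive splits:
  root=25; inorder splits into left=[7, 9, 16, 17, 21], right=[]
  root=16; inorder splits into left=[7, 9], right=[17, 21]
  root=9; inorder splits into left=[7], right=[]
  root=7; inorder splits into left=[], right=[]
  root=21; inorder splits into left=[17], right=[]
  root=17; inorder splits into left=[], right=[]
Reconstructed level-order: [25, 16, 9, 21, 7, 17]


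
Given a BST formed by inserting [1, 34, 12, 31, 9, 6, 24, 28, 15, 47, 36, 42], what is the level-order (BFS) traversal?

Tree insertion order: [1, 34, 12, 31, 9, 6, 24, 28, 15, 47, 36, 42]
Tree (level-order array): [1, None, 34, 12, 47, 9, 31, 36, None, 6, None, 24, None, None, 42, None, None, 15, 28]
BFS from the root, enqueuing left then right child of each popped node:
  queue [1] -> pop 1, enqueue [34], visited so far: [1]
  queue [34] -> pop 34, enqueue [12, 47], visited so far: [1, 34]
  queue [12, 47] -> pop 12, enqueue [9, 31], visited so far: [1, 34, 12]
  queue [47, 9, 31] -> pop 47, enqueue [36], visited so far: [1, 34, 12, 47]
  queue [9, 31, 36] -> pop 9, enqueue [6], visited so far: [1, 34, 12, 47, 9]
  queue [31, 36, 6] -> pop 31, enqueue [24], visited so far: [1, 34, 12, 47, 9, 31]
  queue [36, 6, 24] -> pop 36, enqueue [42], visited so far: [1, 34, 12, 47, 9, 31, 36]
  queue [6, 24, 42] -> pop 6, enqueue [none], visited so far: [1, 34, 12, 47, 9, 31, 36, 6]
  queue [24, 42] -> pop 24, enqueue [15, 28], visited so far: [1, 34, 12, 47, 9, 31, 36, 6, 24]
  queue [42, 15, 28] -> pop 42, enqueue [none], visited so far: [1, 34, 12, 47, 9, 31, 36, 6, 24, 42]
  queue [15, 28] -> pop 15, enqueue [none], visited so far: [1, 34, 12, 47, 9, 31, 36, 6, 24, 42, 15]
  queue [28] -> pop 28, enqueue [none], visited so far: [1, 34, 12, 47, 9, 31, 36, 6, 24, 42, 15, 28]
Result: [1, 34, 12, 47, 9, 31, 36, 6, 24, 42, 15, 28]


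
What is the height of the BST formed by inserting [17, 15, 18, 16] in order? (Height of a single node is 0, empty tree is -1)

Insertion order: [17, 15, 18, 16]
Tree (level-order array): [17, 15, 18, None, 16]
Compute height bottom-up (empty subtree = -1):
  height(16) = 1 + max(-1, -1) = 0
  height(15) = 1 + max(-1, 0) = 1
  height(18) = 1 + max(-1, -1) = 0
  height(17) = 1 + max(1, 0) = 2
Height = 2


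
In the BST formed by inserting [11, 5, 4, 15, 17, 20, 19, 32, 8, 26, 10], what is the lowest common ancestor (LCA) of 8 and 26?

Tree insertion order: [11, 5, 4, 15, 17, 20, 19, 32, 8, 26, 10]
Tree (level-order array): [11, 5, 15, 4, 8, None, 17, None, None, None, 10, None, 20, None, None, 19, 32, None, None, 26]
In a BST, the LCA of p=8, q=26 is the first node v on the
root-to-leaf path with p <= v <= q (go left if both < v, right if both > v).
Walk from root:
  at 11: 8 <= 11 <= 26, this is the LCA
LCA = 11


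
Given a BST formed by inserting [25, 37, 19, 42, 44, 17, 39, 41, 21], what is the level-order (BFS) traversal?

Tree insertion order: [25, 37, 19, 42, 44, 17, 39, 41, 21]
Tree (level-order array): [25, 19, 37, 17, 21, None, 42, None, None, None, None, 39, 44, None, 41]
BFS from the root, enqueuing left then right child of each popped node:
  queue [25] -> pop 25, enqueue [19, 37], visited so far: [25]
  queue [19, 37] -> pop 19, enqueue [17, 21], visited so far: [25, 19]
  queue [37, 17, 21] -> pop 37, enqueue [42], visited so far: [25, 19, 37]
  queue [17, 21, 42] -> pop 17, enqueue [none], visited so far: [25, 19, 37, 17]
  queue [21, 42] -> pop 21, enqueue [none], visited so far: [25, 19, 37, 17, 21]
  queue [42] -> pop 42, enqueue [39, 44], visited so far: [25, 19, 37, 17, 21, 42]
  queue [39, 44] -> pop 39, enqueue [41], visited so far: [25, 19, 37, 17, 21, 42, 39]
  queue [44, 41] -> pop 44, enqueue [none], visited so far: [25, 19, 37, 17, 21, 42, 39, 44]
  queue [41] -> pop 41, enqueue [none], visited so far: [25, 19, 37, 17, 21, 42, 39, 44, 41]
Result: [25, 19, 37, 17, 21, 42, 39, 44, 41]


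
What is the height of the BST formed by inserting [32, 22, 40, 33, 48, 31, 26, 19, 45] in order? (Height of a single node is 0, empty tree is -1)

Insertion order: [32, 22, 40, 33, 48, 31, 26, 19, 45]
Tree (level-order array): [32, 22, 40, 19, 31, 33, 48, None, None, 26, None, None, None, 45]
Compute height bottom-up (empty subtree = -1):
  height(19) = 1 + max(-1, -1) = 0
  height(26) = 1 + max(-1, -1) = 0
  height(31) = 1 + max(0, -1) = 1
  height(22) = 1 + max(0, 1) = 2
  height(33) = 1 + max(-1, -1) = 0
  height(45) = 1 + max(-1, -1) = 0
  height(48) = 1 + max(0, -1) = 1
  height(40) = 1 + max(0, 1) = 2
  height(32) = 1 + max(2, 2) = 3
Height = 3


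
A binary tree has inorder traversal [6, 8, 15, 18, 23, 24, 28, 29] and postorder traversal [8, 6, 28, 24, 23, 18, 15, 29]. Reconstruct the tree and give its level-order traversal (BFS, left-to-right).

Inorder:   [6, 8, 15, 18, 23, 24, 28, 29]
Postorder: [8, 6, 28, 24, 23, 18, 15, 29]
Algorithm: postorder visits root last, so walk postorder right-to-left;
each value is the root of the current inorder slice — split it at that
value, recurse on the right subtree first, then the left.
Recursive splits:
  root=29; inorder splits into left=[6, 8, 15, 18, 23, 24, 28], right=[]
  root=15; inorder splits into left=[6, 8], right=[18, 23, 24, 28]
  root=18; inorder splits into left=[], right=[23, 24, 28]
  root=23; inorder splits into left=[], right=[24, 28]
  root=24; inorder splits into left=[], right=[28]
  root=28; inorder splits into left=[], right=[]
  root=6; inorder splits into left=[], right=[8]
  root=8; inorder splits into left=[], right=[]
Reconstructed level-order: [29, 15, 6, 18, 8, 23, 24, 28]


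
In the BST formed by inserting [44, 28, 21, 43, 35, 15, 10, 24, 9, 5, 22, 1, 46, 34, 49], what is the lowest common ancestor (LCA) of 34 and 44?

Tree insertion order: [44, 28, 21, 43, 35, 15, 10, 24, 9, 5, 22, 1, 46, 34, 49]
Tree (level-order array): [44, 28, 46, 21, 43, None, 49, 15, 24, 35, None, None, None, 10, None, 22, None, 34, None, 9, None, None, None, None, None, 5, None, 1]
In a BST, the LCA of p=34, q=44 is the first node v on the
root-to-leaf path with p <= v <= q (go left if both < v, right if both > v).
Walk from root:
  at 44: 34 <= 44 <= 44, this is the LCA
LCA = 44


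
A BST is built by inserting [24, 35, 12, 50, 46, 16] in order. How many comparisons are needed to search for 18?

Search path for 18: 24 -> 12 -> 16
Found: False
Comparisons: 3


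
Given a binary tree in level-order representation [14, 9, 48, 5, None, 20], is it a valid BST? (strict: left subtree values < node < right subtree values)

Level-order array: [14, 9, 48, 5, None, 20]
Validate using subtree bounds (lo, hi): at each node, require lo < value < hi,
then recurse left with hi=value and right with lo=value.
Preorder trace (stopping at first violation):
  at node 14 with bounds (-inf, +inf): OK
  at node 9 with bounds (-inf, 14): OK
  at node 5 with bounds (-inf, 9): OK
  at node 48 with bounds (14, +inf): OK
  at node 20 with bounds (14, 48): OK
No violation found at any node.
Result: Valid BST


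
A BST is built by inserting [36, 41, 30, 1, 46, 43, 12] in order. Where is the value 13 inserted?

Starting tree (level order): [36, 30, 41, 1, None, None, 46, None, 12, 43]
Insertion path: 36 -> 30 -> 1 -> 12
Result: insert 13 as right child of 12
Final tree (level order): [36, 30, 41, 1, None, None, 46, None, 12, 43, None, None, 13]


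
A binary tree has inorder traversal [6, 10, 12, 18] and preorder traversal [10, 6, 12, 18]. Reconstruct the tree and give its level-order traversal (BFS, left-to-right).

Inorder:  [6, 10, 12, 18]
Preorder: [10, 6, 12, 18]
Algorithm: preorder visits root first, so consume preorder in order;
for each root, split the current inorder slice at that value into
left-subtree inorder and right-subtree inorder, then recurse.
Recursive splits:
  root=10; inorder splits into left=[6], right=[12, 18]
  root=6; inorder splits into left=[], right=[]
  root=12; inorder splits into left=[], right=[18]
  root=18; inorder splits into left=[], right=[]
Reconstructed level-order: [10, 6, 12, 18]


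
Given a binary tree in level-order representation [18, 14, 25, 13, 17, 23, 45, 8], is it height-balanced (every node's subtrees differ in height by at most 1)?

Tree (level-order array): [18, 14, 25, 13, 17, 23, 45, 8]
Definition: a tree is height-balanced if, at every node, |h(left) - h(right)| <= 1 (empty subtree has height -1).
Bottom-up per-node check:
  node 8: h_left=-1, h_right=-1, diff=0 [OK], height=0
  node 13: h_left=0, h_right=-1, diff=1 [OK], height=1
  node 17: h_left=-1, h_right=-1, diff=0 [OK], height=0
  node 14: h_left=1, h_right=0, diff=1 [OK], height=2
  node 23: h_left=-1, h_right=-1, diff=0 [OK], height=0
  node 45: h_left=-1, h_right=-1, diff=0 [OK], height=0
  node 25: h_left=0, h_right=0, diff=0 [OK], height=1
  node 18: h_left=2, h_right=1, diff=1 [OK], height=3
All nodes satisfy the balance condition.
Result: Balanced


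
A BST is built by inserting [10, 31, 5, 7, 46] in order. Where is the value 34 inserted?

Starting tree (level order): [10, 5, 31, None, 7, None, 46]
Insertion path: 10 -> 31 -> 46
Result: insert 34 as left child of 46
Final tree (level order): [10, 5, 31, None, 7, None, 46, None, None, 34]


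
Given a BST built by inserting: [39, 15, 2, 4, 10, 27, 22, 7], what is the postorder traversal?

Tree insertion order: [39, 15, 2, 4, 10, 27, 22, 7]
Tree (level-order array): [39, 15, None, 2, 27, None, 4, 22, None, None, 10, None, None, 7]
Postorder traversal: [7, 10, 4, 2, 22, 27, 15, 39]


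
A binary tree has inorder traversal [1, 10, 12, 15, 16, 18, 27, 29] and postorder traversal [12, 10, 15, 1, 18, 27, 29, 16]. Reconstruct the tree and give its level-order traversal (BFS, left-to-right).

Inorder:   [1, 10, 12, 15, 16, 18, 27, 29]
Postorder: [12, 10, 15, 1, 18, 27, 29, 16]
Algorithm: postorder visits root last, so walk postorder right-to-left;
each value is the root of the current inorder slice — split it at that
value, recurse on the right subtree first, then the left.
Recursive splits:
  root=16; inorder splits into left=[1, 10, 12, 15], right=[18, 27, 29]
  root=29; inorder splits into left=[18, 27], right=[]
  root=27; inorder splits into left=[18], right=[]
  root=18; inorder splits into left=[], right=[]
  root=1; inorder splits into left=[], right=[10, 12, 15]
  root=15; inorder splits into left=[10, 12], right=[]
  root=10; inorder splits into left=[], right=[12]
  root=12; inorder splits into left=[], right=[]
Reconstructed level-order: [16, 1, 29, 15, 27, 10, 18, 12]


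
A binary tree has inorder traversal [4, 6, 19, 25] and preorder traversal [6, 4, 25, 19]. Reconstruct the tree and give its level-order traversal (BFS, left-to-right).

Inorder:  [4, 6, 19, 25]
Preorder: [6, 4, 25, 19]
Algorithm: preorder visits root first, so consume preorder in order;
for each root, split the current inorder slice at that value into
left-subtree inorder and right-subtree inorder, then recurse.
Recursive splits:
  root=6; inorder splits into left=[4], right=[19, 25]
  root=4; inorder splits into left=[], right=[]
  root=25; inorder splits into left=[19], right=[]
  root=19; inorder splits into left=[], right=[]
Reconstructed level-order: [6, 4, 25, 19]


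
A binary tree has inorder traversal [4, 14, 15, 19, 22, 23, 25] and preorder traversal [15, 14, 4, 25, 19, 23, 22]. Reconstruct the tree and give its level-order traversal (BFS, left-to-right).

Inorder:  [4, 14, 15, 19, 22, 23, 25]
Preorder: [15, 14, 4, 25, 19, 23, 22]
Algorithm: preorder visits root first, so consume preorder in order;
for each root, split the current inorder slice at that value into
left-subtree inorder and right-subtree inorder, then recurse.
Recursive splits:
  root=15; inorder splits into left=[4, 14], right=[19, 22, 23, 25]
  root=14; inorder splits into left=[4], right=[]
  root=4; inorder splits into left=[], right=[]
  root=25; inorder splits into left=[19, 22, 23], right=[]
  root=19; inorder splits into left=[], right=[22, 23]
  root=23; inorder splits into left=[22], right=[]
  root=22; inorder splits into left=[], right=[]
Reconstructed level-order: [15, 14, 25, 4, 19, 23, 22]


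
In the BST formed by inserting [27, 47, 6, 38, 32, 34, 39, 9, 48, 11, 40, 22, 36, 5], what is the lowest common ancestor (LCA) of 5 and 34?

Tree insertion order: [27, 47, 6, 38, 32, 34, 39, 9, 48, 11, 40, 22, 36, 5]
Tree (level-order array): [27, 6, 47, 5, 9, 38, 48, None, None, None, 11, 32, 39, None, None, None, 22, None, 34, None, 40, None, None, None, 36]
In a BST, the LCA of p=5, q=34 is the first node v on the
root-to-leaf path with p <= v <= q (go left if both < v, right if both > v).
Walk from root:
  at 27: 5 <= 27 <= 34, this is the LCA
LCA = 27


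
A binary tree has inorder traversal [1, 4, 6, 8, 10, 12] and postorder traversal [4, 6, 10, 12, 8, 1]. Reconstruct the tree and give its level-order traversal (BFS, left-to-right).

Inorder:   [1, 4, 6, 8, 10, 12]
Postorder: [4, 6, 10, 12, 8, 1]
Algorithm: postorder visits root last, so walk postorder right-to-left;
each value is the root of the current inorder slice — split it at that
value, recurse on the right subtree first, then the left.
Recursive splits:
  root=1; inorder splits into left=[], right=[4, 6, 8, 10, 12]
  root=8; inorder splits into left=[4, 6], right=[10, 12]
  root=12; inorder splits into left=[10], right=[]
  root=10; inorder splits into left=[], right=[]
  root=6; inorder splits into left=[4], right=[]
  root=4; inorder splits into left=[], right=[]
Reconstructed level-order: [1, 8, 6, 12, 4, 10]


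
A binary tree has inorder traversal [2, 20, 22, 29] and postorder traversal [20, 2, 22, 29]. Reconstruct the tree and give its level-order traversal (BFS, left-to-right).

Inorder:   [2, 20, 22, 29]
Postorder: [20, 2, 22, 29]
Algorithm: postorder visits root last, so walk postorder right-to-left;
each value is the root of the current inorder slice — split it at that
value, recurse on the right subtree first, then the left.
Recursive splits:
  root=29; inorder splits into left=[2, 20, 22], right=[]
  root=22; inorder splits into left=[2, 20], right=[]
  root=2; inorder splits into left=[], right=[20]
  root=20; inorder splits into left=[], right=[]
Reconstructed level-order: [29, 22, 2, 20]


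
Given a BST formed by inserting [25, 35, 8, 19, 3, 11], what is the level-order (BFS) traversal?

Tree insertion order: [25, 35, 8, 19, 3, 11]
Tree (level-order array): [25, 8, 35, 3, 19, None, None, None, None, 11]
BFS from the root, enqueuing left then right child of each popped node:
  queue [25] -> pop 25, enqueue [8, 35], visited so far: [25]
  queue [8, 35] -> pop 8, enqueue [3, 19], visited so far: [25, 8]
  queue [35, 3, 19] -> pop 35, enqueue [none], visited so far: [25, 8, 35]
  queue [3, 19] -> pop 3, enqueue [none], visited so far: [25, 8, 35, 3]
  queue [19] -> pop 19, enqueue [11], visited so far: [25, 8, 35, 3, 19]
  queue [11] -> pop 11, enqueue [none], visited so far: [25, 8, 35, 3, 19, 11]
Result: [25, 8, 35, 3, 19, 11]


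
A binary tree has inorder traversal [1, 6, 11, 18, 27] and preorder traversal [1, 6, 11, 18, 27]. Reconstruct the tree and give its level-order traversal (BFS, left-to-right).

Inorder:  [1, 6, 11, 18, 27]
Preorder: [1, 6, 11, 18, 27]
Algorithm: preorder visits root first, so consume preorder in order;
for each root, split the current inorder slice at that value into
left-subtree inorder and right-subtree inorder, then recurse.
Recursive splits:
  root=1; inorder splits into left=[], right=[6, 11, 18, 27]
  root=6; inorder splits into left=[], right=[11, 18, 27]
  root=11; inorder splits into left=[], right=[18, 27]
  root=18; inorder splits into left=[], right=[27]
  root=27; inorder splits into left=[], right=[]
Reconstructed level-order: [1, 6, 11, 18, 27]


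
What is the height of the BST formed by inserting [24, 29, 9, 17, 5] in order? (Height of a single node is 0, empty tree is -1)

Insertion order: [24, 29, 9, 17, 5]
Tree (level-order array): [24, 9, 29, 5, 17]
Compute height bottom-up (empty subtree = -1):
  height(5) = 1 + max(-1, -1) = 0
  height(17) = 1 + max(-1, -1) = 0
  height(9) = 1 + max(0, 0) = 1
  height(29) = 1 + max(-1, -1) = 0
  height(24) = 1 + max(1, 0) = 2
Height = 2


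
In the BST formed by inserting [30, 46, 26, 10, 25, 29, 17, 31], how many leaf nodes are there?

Tree built from: [30, 46, 26, 10, 25, 29, 17, 31]
Tree (level-order array): [30, 26, 46, 10, 29, 31, None, None, 25, None, None, None, None, 17]
Rule: A leaf has 0 children.
Per-node child counts:
  node 30: 2 child(ren)
  node 26: 2 child(ren)
  node 10: 1 child(ren)
  node 25: 1 child(ren)
  node 17: 0 child(ren)
  node 29: 0 child(ren)
  node 46: 1 child(ren)
  node 31: 0 child(ren)
Matching nodes: [17, 29, 31]
Count of leaf nodes: 3


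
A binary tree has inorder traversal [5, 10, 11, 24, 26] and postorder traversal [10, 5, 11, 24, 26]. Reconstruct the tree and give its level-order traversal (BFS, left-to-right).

Inorder:   [5, 10, 11, 24, 26]
Postorder: [10, 5, 11, 24, 26]
Algorithm: postorder visits root last, so walk postorder right-to-left;
each value is the root of the current inorder slice — split it at that
value, recurse on the right subtree first, then the left.
Recursive splits:
  root=26; inorder splits into left=[5, 10, 11, 24], right=[]
  root=24; inorder splits into left=[5, 10, 11], right=[]
  root=11; inorder splits into left=[5, 10], right=[]
  root=5; inorder splits into left=[], right=[10]
  root=10; inorder splits into left=[], right=[]
Reconstructed level-order: [26, 24, 11, 5, 10]


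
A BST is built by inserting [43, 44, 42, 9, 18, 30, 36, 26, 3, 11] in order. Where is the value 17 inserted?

Starting tree (level order): [43, 42, 44, 9, None, None, None, 3, 18, None, None, 11, 30, None, None, 26, 36]
Insertion path: 43 -> 42 -> 9 -> 18 -> 11
Result: insert 17 as right child of 11
Final tree (level order): [43, 42, 44, 9, None, None, None, 3, 18, None, None, 11, 30, None, 17, 26, 36]


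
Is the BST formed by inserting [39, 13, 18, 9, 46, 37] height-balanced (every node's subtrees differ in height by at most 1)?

Tree (level-order array): [39, 13, 46, 9, 18, None, None, None, None, None, 37]
Definition: a tree is height-balanced if, at every node, |h(left) - h(right)| <= 1 (empty subtree has height -1).
Bottom-up per-node check:
  node 9: h_left=-1, h_right=-1, diff=0 [OK], height=0
  node 37: h_left=-1, h_right=-1, diff=0 [OK], height=0
  node 18: h_left=-1, h_right=0, diff=1 [OK], height=1
  node 13: h_left=0, h_right=1, diff=1 [OK], height=2
  node 46: h_left=-1, h_right=-1, diff=0 [OK], height=0
  node 39: h_left=2, h_right=0, diff=2 [FAIL (|2-0|=2 > 1)], height=3
Node 39 violates the condition: |2 - 0| = 2 > 1.
Result: Not balanced


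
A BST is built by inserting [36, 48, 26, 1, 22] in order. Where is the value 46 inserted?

Starting tree (level order): [36, 26, 48, 1, None, None, None, None, 22]
Insertion path: 36 -> 48
Result: insert 46 as left child of 48
Final tree (level order): [36, 26, 48, 1, None, 46, None, None, 22]
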